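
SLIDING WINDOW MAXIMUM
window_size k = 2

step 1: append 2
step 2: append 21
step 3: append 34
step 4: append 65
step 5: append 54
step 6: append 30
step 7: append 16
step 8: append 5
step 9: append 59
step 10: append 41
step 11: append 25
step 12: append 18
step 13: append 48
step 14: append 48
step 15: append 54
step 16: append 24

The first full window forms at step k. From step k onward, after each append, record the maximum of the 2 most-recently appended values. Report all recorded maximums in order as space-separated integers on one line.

step 1: append 2 -> window=[2] (not full yet)
step 2: append 21 -> window=[2, 21] -> max=21
step 3: append 34 -> window=[21, 34] -> max=34
step 4: append 65 -> window=[34, 65] -> max=65
step 5: append 54 -> window=[65, 54] -> max=65
step 6: append 30 -> window=[54, 30] -> max=54
step 7: append 16 -> window=[30, 16] -> max=30
step 8: append 5 -> window=[16, 5] -> max=16
step 9: append 59 -> window=[5, 59] -> max=59
step 10: append 41 -> window=[59, 41] -> max=59
step 11: append 25 -> window=[41, 25] -> max=41
step 12: append 18 -> window=[25, 18] -> max=25
step 13: append 48 -> window=[18, 48] -> max=48
step 14: append 48 -> window=[48, 48] -> max=48
step 15: append 54 -> window=[48, 54] -> max=54
step 16: append 24 -> window=[54, 24] -> max=54

Answer: 21 34 65 65 54 30 16 59 59 41 25 48 48 54 54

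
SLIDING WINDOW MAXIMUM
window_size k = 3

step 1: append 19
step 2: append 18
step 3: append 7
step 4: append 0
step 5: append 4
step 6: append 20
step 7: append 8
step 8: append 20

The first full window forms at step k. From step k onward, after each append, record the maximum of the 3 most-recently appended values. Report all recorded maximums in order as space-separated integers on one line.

Answer: 19 18 7 20 20 20

Derivation:
step 1: append 19 -> window=[19] (not full yet)
step 2: append 18 -> window=[19, 18] (not full yet)
step 3: append 7 -> window=[19, 18, 7] -> max=19
step 4: append 0 -> window=[18, 7, 0] -> max=18
step 5: append 4 -> window=[7, 0, 4] -> max=7
step 6: append 20 -> window=[0, 4, 20] -> max=20
step 7: append 8 -> window=[4, 20, 8] -> max=20
step 8: append 20 -> window=[20, 8, 20] -> max=20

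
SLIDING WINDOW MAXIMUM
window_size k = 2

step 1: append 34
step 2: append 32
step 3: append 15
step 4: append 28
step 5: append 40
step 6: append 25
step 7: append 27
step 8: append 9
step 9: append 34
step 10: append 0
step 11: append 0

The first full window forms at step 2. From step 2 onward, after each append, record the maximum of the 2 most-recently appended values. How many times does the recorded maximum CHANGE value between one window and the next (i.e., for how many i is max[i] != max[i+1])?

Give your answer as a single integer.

Answer: 6

Derivation:
step 1: append 34 -> window=[34] (not full yet)
step 2: append 32 -> window=[34, 32] -> max=34
step 3: append 15 -> window=[32, 15] -> max=32
step 4: append 28 -> window=[15, 28] -> max=28
step 5: append 40 -> window=[28, 40] -> max=40
step 6: append 25 -> window=[40, 25] -> max=40
step 7: append 27 -> window=[25, 27] -> max=27
step 8: append 9 -> window=[27, 9] -> max=27
step 9: append 34 -> window=[9, 34] -> max=34
step 10: append 0 -> window=[34, 0] -> max=34
step 11: append 0 -> window=[0, 0] -> max=0
Recorded maximums: 34 32 28 40 40 27 27 34 34 0
Changes between consecutive maximums: 6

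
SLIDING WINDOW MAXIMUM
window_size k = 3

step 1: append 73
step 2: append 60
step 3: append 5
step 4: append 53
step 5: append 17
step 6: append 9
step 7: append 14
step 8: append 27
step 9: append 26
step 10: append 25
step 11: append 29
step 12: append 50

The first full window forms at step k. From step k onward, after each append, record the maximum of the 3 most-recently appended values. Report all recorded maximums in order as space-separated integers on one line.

Answer: 73 60 53 53 17 27 27 27 29 50

Derivation:
step 1: append 73 -> window=[73] (not full yet)
step 2: append 60 -> window=[73, 60] (not full yet)
step 3: append 5 -> window=[73, 60, 5] -> max=73
step 4: append 53 -> window=[60, 5, 53] -> max=60
step 5: append 17 -> window=[5, 53, 17] -> max=53
step 6: append 9 -> window=[53, 17, 9] -> max=53
step 7: append 14 -> window=[17, 9, 14] -> max=17
step 8: append 27 -> window=[9, 14, 27] -> max=27
step 9: append 26 -> window=[14, 27, 26] -> max=27
step 10: append 25 -> window=[27, 26, 25] -> max=27
step 11: append 29 -> window=[26, 25, 29] -> max=29
step 12: append 50 -> window=[25, 29, 50] -> max=50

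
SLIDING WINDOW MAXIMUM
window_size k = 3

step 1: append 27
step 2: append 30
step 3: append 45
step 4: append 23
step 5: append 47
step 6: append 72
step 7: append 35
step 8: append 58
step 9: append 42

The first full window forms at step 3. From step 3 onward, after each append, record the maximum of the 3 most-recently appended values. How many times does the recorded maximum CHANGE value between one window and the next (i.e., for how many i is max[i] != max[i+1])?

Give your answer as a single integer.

step 1: append 27 -> window=[27] (not full yet)
step 2: append 30 -> window=[27, 30] (not full yet)
step 3: append 45 -> window=[27, 30, 45] -> max=45
step 4: append 23 -> window=[30, 45, 23] -> max=45
step 5: append 47 -> window=[45, 23, 47] -> max=47
step 6: append 72 -> window=[23, 47, 72] -> max=72
step 7: append 35 -> window=[47, 72, 35] -> max=72
step 8: append 58 -> window=[72, 35, 58] -> max=72
step 9: append 42 -> window=[35, 58, 42] -> max=58
Recorded maximums: 45 45 47 72 72 72 58
Changes between consecutive maximums: 3

Answer: 3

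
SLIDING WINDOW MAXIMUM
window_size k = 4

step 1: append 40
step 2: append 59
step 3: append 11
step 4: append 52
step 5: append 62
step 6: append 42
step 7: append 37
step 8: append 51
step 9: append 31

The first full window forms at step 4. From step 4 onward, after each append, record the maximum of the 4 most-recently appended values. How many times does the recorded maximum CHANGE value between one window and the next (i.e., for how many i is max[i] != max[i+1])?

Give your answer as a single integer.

step 1: append 40 -> window=[40] (not full yet)
step 2: append 59 -> window=[40, 59] (not full yet)
step 3: append 11 -> window=[40, 59, 11] (not full yet)
step 4: append 52 -> window=[40, 59, 11, 52] -> max=59
step 5: append 62 -> window=[59, 11, 52, 62] -> max=62
step 6: append 42 -> window=[11, 52, 62, 42] -> max=62
step 7: append 37 -> window=[52, 62, 42, 37] -> max=62
step 8: append 51 -> window=[62, 42, 37, 51] -> max=62
step 9: append 31 -> window=[42, 37, 51, 31] -> max=51
Recorded maximums: 59 62 62 62 62 51
Changes between consecutive maximums: 2

Answer: 2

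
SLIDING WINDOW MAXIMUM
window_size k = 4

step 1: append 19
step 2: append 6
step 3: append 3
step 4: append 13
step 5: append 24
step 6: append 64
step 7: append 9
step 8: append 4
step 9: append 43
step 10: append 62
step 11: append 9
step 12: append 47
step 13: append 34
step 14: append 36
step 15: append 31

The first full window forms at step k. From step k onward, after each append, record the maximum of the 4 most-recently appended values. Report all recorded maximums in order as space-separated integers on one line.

step 1: append 19 -> window=[19] (not full yet)
step 2: append 6 -> window=[19, 6] (not full yet)
step 3: append 3 -> window=[19, 6, 3] (not full yet)
step 4: append 13 -> window=[19, 6, 3, 13] -> max=19
step 5: append 24 -> window=[6, 3, 13, 24] -> max=24
step 6: append 64 -> window=[3, 13, 24, 64] -> max=64
step 7: append 9 -> window=[13, 24, 64, 9] -> max=64
step 8: append 4 -> window=[24, 64, 9, 4] -> max=64
step 9: append 43 -> window=[64, 9, 4, 43] -> max=64
step 10: append 62 -> window=[9, 4, 43, 62] -> max=62
step 11: append 9 -> window=[4, 43, 62, 9] -> max=62
step 12: append 47 -> window=[43, 62, 9, 47] -> max=62
step 13: append 34 -> window=[62, 9, 47, 34] -> max=62
step 14: append 36 -> window=[9, 47, 34, 36] -> max=47
step 15: append 31 -> window=[47, 34, 36, 31] -> max=47

Answer: 19 24 64 64 64 64 62 62 62 62 47 47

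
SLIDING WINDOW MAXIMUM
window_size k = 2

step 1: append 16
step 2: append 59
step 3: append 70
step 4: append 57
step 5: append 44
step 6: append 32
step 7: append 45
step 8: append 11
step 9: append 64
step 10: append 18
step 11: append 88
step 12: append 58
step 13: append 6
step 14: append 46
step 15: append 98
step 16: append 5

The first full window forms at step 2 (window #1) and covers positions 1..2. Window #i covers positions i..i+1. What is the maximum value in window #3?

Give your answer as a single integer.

step 1: append 16 -> window=[16] (not full yet)
step 2: append 59 -> window=[16, 59] -> max=59
step 3: append 70 -> window=[59, 70] -> max=70
step 4: append 57 -> window=[70, 57] -> max=70
Window #3 max = 70

Answer: 70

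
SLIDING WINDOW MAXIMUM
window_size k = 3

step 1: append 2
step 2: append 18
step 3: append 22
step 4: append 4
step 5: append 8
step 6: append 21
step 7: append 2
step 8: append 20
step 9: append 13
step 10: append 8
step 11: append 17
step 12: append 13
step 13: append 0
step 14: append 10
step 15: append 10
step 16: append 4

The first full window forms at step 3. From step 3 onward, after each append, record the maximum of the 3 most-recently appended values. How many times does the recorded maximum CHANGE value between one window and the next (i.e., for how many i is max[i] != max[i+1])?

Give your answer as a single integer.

Answer: 5

Derivation:
step 1: append 2 -> window=[2] (not full yet)
step 2: append 18 -> window=[2, 18] (not full yet)
step 3: append 22 -> window=[2, 18, 22] -> max=22
step 4: append 4 -> window=[18, 22, 4] -> max=22
step 5: append 8 -> window=[22, 4, 8] -> max=22
step 6: append 21 -> window=[4, 8, 21] -> max=21
step 7: append 2 -> window=[8, 21, 2] -> max=21
step 8: append 20 -> window=[21, 2, 20] -> max=21
step 9: append 13 -> window=[2, 20, 13] -> max=20
step 10: append 8 -> window=[20, 13, 8] -> max=20
step 11: append 17 -> window=[13, 8, 17] -> max=17
step 12: append 13 -> window=[8, 17, 13] -> max=17
step 13: append 0 -> window=[17, 13, 0] -> max=17
step 14: append 10 -> window=[13, 0, 10] -> max=13
step 15: append 10 -> window=[0, 10, 10] -> max=10
step 16: append 4 -> window=[10, 10, 4] -> max=10
Recorded maximums: 22 22 22 21 21 21 20 20 17 17 17 13 10 10
Changes between consecutive maximums: 5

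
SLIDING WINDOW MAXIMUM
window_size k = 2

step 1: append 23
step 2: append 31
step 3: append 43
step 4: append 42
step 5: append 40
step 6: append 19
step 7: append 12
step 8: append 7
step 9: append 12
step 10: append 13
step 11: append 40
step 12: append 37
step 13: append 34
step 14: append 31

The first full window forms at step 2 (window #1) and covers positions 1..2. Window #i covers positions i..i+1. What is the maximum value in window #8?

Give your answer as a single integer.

step 1: append 23 -> window=[23] (not full yet)
step 2: append 31 -> window=[23, 31] -> max=31
step 3: append 43 -> window=[31, 43] -> max=43
step 4: append 42 -> window=[43, 42] -> max=43
step 5: append 40 -> window=[42, 40] -> max=42
step 6: append 19 -> window=[40, 19] -> max=40
step 7: append 12 -> window=[19, 12] -> max=19
step 8: append 7 -> window=[12, 7] -> max=12
step 9: append 12 -> window=[7, 12] -> max=12
Window #8 max = 12

Answer: 12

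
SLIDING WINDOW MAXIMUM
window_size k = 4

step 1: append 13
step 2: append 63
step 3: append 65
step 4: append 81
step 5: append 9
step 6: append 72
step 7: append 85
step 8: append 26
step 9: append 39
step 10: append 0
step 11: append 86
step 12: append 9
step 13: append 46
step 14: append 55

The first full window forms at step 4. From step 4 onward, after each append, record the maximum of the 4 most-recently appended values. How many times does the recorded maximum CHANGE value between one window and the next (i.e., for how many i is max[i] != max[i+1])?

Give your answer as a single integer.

Answer: 2

Derivation:
step 1: append 13 -> window=[13] (not full yet)
step 2: append 63 -> window=[13, 63] (not full yet)
step 3: append 65 -> window=[13, 63, 65] (not full yet)
step 4: append 81 -> window=[13, 63, 65, 81] -> max=81
step 5: append 9 -> window=[63, 65, 81, 9] -> max=81
step 6: append 72 -> window=[65, 81, 9, 72] -> max=81
step 7: append 85 -> window=[81, 9, 72, 85] -> max=85
step 8: append 26 -> window=[9, 72, 85, 26] -> max=85
step 9: append 39 -> window=[72, 85, 26, 39] -> max=85
step 10: append 0 -> window=[85, 26, 39, 0] -> max=85
step 11: append 86 -> window=[26, 39, 0, 86] -> max=86
step 12: append 9 -> window=[39, 0, 86, 9] -> max=86
step 13: append 46 -> window=[0, 86, 9, 46] -> max=86
step 14: append 55 -> window=[86, 9, 46, 55] -> max=86
Recorded maximums: 81 81 81 85 85 85 85 86 86 86 86
Changes between consecutive maximums: 2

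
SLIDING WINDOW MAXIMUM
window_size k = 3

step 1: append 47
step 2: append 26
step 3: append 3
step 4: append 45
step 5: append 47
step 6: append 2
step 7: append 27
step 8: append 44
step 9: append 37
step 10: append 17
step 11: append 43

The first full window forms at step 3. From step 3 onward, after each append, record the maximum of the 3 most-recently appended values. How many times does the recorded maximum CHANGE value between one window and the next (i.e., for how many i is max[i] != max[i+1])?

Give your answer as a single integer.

step 1: append 47 -> window=[47] (not full yet)
step 2: append 26 -> window=[47, 26] (not full yet)
step 3: append 3 -> window=[47, 26, 3] -> max=47
step 4: append 45 -> window=[26, 3, 45] -> max=45
step 5: append 47 -> window=[3, 45, 47] -> max=47
step 6: append 2 -> window=[45, 47, 2] -> max=47
step 7: append 27 -> window=[47, 2, 27] -> max=47
step 8: append 44 -> window=[2, 27, 44] -> max=44
step 9: append 37 -> window=[27, 44, 37] -> max=44
step 10: append 17 -> window=[44, 37, 17] -> max=44
step 11: append 43 -> window=[37, 17, 43] -> max=43
Recorded maximums: 47 45 47 47 47 44 44 44 43
Changes between consecutive maximums: 4

Answer: 4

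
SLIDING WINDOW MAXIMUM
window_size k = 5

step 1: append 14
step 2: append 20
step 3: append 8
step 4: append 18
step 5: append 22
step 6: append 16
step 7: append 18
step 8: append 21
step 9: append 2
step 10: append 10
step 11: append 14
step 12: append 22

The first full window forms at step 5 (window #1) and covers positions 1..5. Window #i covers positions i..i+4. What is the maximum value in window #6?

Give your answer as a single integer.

step 1: append 14 -> window=[14] (not full yet)
step 2: append 20 -> window=[14, 20] (not full yet)
step 3: append 8 -> window=[14, 20, 8] (not full yet)
step 4: append 18 -> window=[14, 20, 8, 18] (not full yet)
step 5: append 22 -> window=[14, 20, 8, 18, 22] -> max=22
step 6: append 16 -> window=[20, 8, 18, 22, 16] -> max=22
step 7: append 18 -> window=[8, 18, 22, 16, 18] -> max=22
step 8: append 21 -> window=[18, 22, 16, 18, 21] -> max=22
step 9: append 2 -> window=[22, 16, 18, 21, 2] -> max=22
step 10: append 10 -> window=[16, 18, 21, 2, 10] -> max=21
Window #6 max = 21

Answer: 21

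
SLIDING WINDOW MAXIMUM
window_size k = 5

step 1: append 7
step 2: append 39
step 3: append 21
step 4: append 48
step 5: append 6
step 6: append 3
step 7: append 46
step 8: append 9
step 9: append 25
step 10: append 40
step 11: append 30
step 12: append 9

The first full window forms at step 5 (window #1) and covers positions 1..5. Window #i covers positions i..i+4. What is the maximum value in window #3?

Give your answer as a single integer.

Answer: 48

Derivation:
step 1: append 7 -> window=[7] (not full yet)
step 2: append 39 -> window=[7, 39] (not full yet)
step 3: append 21 -> window=[7, 39, 21] (not full yet)
step 4: append 48 -> window=[7, 39, 21, 48] (not full yet)
step 5: append 6 -> window=[7, 39, 21, 48, 6] -> max=48
step 6: append 3 -> window=[39, 21, 48, 6, 3] -> max=48
step 7: append 46 -> window=[21, 48, 6, 3, 46] -> max=48
Window #3 max = 48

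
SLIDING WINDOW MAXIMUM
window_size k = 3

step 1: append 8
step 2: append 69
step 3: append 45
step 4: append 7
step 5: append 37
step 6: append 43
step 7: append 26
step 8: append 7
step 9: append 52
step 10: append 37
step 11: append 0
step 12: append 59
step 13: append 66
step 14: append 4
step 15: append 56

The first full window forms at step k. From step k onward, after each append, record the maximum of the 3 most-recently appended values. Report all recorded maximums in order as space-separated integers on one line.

Answer: 69 69 45 43 43 43 52 52 52 59 66 66 66

Derivation:
step 1: append 8 -> window=[8] (not full yet)
step 2: append 69 -> window=[8, 69] (not full yet)
step 3: append 45 -> window=[8, 69, 45] -> max=69
step 4: append 7 -> window=[69, 45, 7] -> max=69
step 5: append 37 -> window=[45, 7, 37] -> max=45
step 6: append 43 -> window=[7, 37, 43] -> max=43
step 7: append 26 -> window=[37, 43, 26] -> max=43
step 8: append 7 -> window=[43, 26, 7] -> max=43
step 9: append 52 -> window=[26, 7, 52] -> max=52
step 10: append 37 -> window=[7, 52, 37] -> max=52
step 11: append 0 -> window=[52, 37, 0] -> max=52
step 12: append 59 -> window=[37, 0, 59] -> max=59
step 13: append 66 -> window=[0, 59, 66] -> max=66
step 14: append 4 -> window=[59, 66, 4] -> max=66
step 15: append 56 -> window=[66, 4, 56] -> max=66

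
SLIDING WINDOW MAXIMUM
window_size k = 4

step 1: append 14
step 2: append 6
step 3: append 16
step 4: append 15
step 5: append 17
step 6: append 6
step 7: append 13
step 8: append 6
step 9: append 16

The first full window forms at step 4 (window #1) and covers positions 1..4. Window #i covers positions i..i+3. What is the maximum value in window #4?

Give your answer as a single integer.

step 1: append 14 -> window=[14] (not full yet)
step 2: append 6 -> window=[14, 6] (not full yet)
step 3: append 16 -> window=[14, 6, 16] (not full yet)
step 4: append 15 -> window=[14, 6, 16, 15] -> max=16
step 5: append 17 -> window=[6, 16, 15, 17] -> max=17
step 6: append 6 -> window=[16, 15, 17, 6] -> max=17
step 7: append 13 -> window=[15, 17, 6, 13] -> max=17
Window #4 max = 17

Answer: 17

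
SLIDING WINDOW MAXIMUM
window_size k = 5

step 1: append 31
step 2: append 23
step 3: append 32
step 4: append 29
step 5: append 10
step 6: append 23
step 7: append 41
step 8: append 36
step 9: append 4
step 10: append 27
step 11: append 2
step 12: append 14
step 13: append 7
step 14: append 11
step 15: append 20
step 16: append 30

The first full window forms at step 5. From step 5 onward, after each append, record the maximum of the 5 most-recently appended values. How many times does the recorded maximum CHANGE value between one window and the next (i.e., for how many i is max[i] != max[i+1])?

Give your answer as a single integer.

step 1: append 31 -> window=[31] (not full yet)
step 2: append 23 -> window=[31, 23] (not full yet)
step 3: append 32 -> window=[31, 23, 32] (not full yet)
step 4: append 29 -> window=[31, 23, 32, 29] (not full yet)
step 5: append 10 -> window=[31, 23, 32, 29, 10] -> max=32
step 6: append 23 -> window=[23, 32, 29, 10, 23] -> max=32
step 7: append 41 -> window=[32, 29, 10, 23, 41] -> max=41
step 8: append 36 -> window=[29, 10, 23, 41, 36] -> max=41
step 9: append 4 -> window=[10, 23, 41, 36, 4] -> max=41
step 10: append 27 -> window=[23, 41, 36, 4, 27] -> max=41
step 11: append 2 -> window=[41, 36, 4, 27, 2] -> max=41
step 12: append 14 -> window=[36, 4, 27, 2, 14] -> max=36
step 13: append 7 -> window=[4, 27, 2, 14, 7] -> max=27
step 14: append 11 -> window=[27, 2, 14, 7, 11] -> max=27
step 15: append 20 -> window=[2, 14, 7, 11, 20] -> max=20
step 16: append 30 -> window=[14, 7, 11, 20, 30] -> max=30
Recorded maximums: 32 32 41 41 41 41 41 36 27 27 20 30
Changes between consecutive maximums: 5

Answer: 5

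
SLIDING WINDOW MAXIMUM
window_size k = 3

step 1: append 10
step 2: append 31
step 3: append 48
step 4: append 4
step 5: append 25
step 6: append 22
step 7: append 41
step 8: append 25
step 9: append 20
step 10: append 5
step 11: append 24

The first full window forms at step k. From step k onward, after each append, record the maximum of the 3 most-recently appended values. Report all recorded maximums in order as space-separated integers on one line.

Answer: 48 48 48 25 41 41 41 25 24

Derivation:
step 1: append 10 -> window=[10] (not full yet)
step 2: append 31 -> window=[10, 31] (not full yet)
step 3: append 48 -> window=[10, 31, 48] -> max=48
step 4: append 4 -> window=[31, 48, 4] -> max=48
step 5: append 25 -> window=[48, 4, 25] -> max=48
step 6: append 22 -> window=[4, 25, 22] -> max=25
step 7: append 41 -> window=[25, 22, 41] -> max=41
step 8: append 25 -> window=[22, 41, 25] -> max=41
step 9: append 20 -> window=[41, 25, 20] -> max=41
step 10: append 5 -> window=[25, 20, 5] -> max=25
step 11: append 24 -> window=[20, 5, 24] -> max=24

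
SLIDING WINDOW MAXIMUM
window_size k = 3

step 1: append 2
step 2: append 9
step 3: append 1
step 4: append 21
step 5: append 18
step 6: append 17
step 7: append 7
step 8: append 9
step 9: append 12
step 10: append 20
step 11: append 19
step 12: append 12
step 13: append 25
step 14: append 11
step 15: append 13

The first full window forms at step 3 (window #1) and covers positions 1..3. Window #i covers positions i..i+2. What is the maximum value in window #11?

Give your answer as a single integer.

step 1: append 2 -> window=[2] (not full yet)
step 2: append 9 -> window=[2, 9] (not full yet)
step 3: append 1 -> window=[2, 9, 1] -> max=9
step 4: append 21 -> window=[9, 1, 21] -> max=21
step 5: append 18 -> window=[1, 21, 18] -> max=21
step 6: append 17 -> window=[21, 18, 17] -> max=21
step 7: append 7 -> window=[18, 17, 7] -> max=18
step 8: append 9 -> window=[17, 7, 9] -> max=17
step 9: append 12 -> window=[7, 9, 12] -> max=12
step 10: append 20 -> window=[9, 12, 20] -> max=20
step 11: append 19 -> window=[12, 20, 19] -> max=20
step 12: append 12 -> window=[20, 19, 12] -> max=20
step 13: append 25 -> window=[19, 12, 25] -> max=25
Window #11 max = 25

Answer: 25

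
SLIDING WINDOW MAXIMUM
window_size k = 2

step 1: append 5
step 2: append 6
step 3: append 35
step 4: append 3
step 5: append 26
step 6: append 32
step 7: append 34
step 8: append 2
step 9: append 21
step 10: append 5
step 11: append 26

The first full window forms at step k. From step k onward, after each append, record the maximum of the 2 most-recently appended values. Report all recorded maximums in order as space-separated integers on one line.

step 1: append 5 -> window=[5] (not full yet)
step 2: append 6 -> window=[5, 6] -> max=6
step 3: append 35 -> window=[6, 35] -> max=35
step 4: append 3 -> window=[35, 3] -> max=35
step 5: append 26 -> window=[3, 26] -> max=26
step 6: append 32 -> window=[26, 32] -> max=32
step 7: append 34 -> window=[32, 34] -> max=34
step 8: append 2 -> window=[34, 2] -> max=34
step 9: append 21 -> window=[2, 21] -> max=21
step 10: append 5 -> window=[21, 5] -> max=21
step 11: append 26 -> window=[5, 26] -> max=26

Answer: 6 35 35 26 32 34 34 21 21 26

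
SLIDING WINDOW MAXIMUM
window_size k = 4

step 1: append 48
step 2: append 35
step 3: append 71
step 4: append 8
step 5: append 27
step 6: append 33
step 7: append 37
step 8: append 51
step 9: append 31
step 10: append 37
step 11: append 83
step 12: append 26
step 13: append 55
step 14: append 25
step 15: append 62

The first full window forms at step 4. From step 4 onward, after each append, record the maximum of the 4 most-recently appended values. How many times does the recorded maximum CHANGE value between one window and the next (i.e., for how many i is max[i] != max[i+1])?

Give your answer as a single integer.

Answer: 4

Derivation:
step 1: append 48 -> window=[48] (not full yet)
step 2: append 35 -> window=[48, 35] (not full yet)
step 3: append 71 -> window=[48, 35, 71] (not full yet)
step 4: append 8 -> window=[48, 35, 71, 8] -> max=71
step 5: append 27 -> window=[35, 71, 8, 27] -> max=71
step 6: append 33 -> window=[71, 8, 27, 33] -> max=71
step 7: append 37 -> window=[8, 27, 33, 37] -> max=37
step 8: append 51 -> window=[27, 33, 37, 51] -> max=51
step 9: append 31 -> window=[33, 37, 51, 31] -> max=51
step 10: append 37 -> window=[37, 51, 31, 37] -> max=51
step 11: append 83 -> window=[51, 31, 37, 83] -> max=83
step 12: append 26 -> window=[31, 37, 83, 26] -> max=83
step 13: append 55 -> window=[37, 83, 26, 55] -> max=83
step 14: append 25 -> window=[83, 26, 55, 25] -> max=83
step 15: append 62 -> window=[26, 55, 25, 62] -> max=62
Recorded maximums: 71 71 71 37 51 51 51 83 83 83 83 62
Changes between consecutive maximums: 4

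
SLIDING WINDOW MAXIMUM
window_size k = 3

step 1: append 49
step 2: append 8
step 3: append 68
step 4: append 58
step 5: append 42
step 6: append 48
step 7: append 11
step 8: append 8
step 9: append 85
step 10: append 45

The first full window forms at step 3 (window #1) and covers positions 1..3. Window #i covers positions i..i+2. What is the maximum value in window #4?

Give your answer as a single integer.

Answer: 58

Derivation:
step 1: append 49 -> window=[49] (not full yet)
step 2: append 8 -> window=[49, 8] (not full yet)
step 3: append 68 -> window=[49, 8, 68] -> max=68
step 4: append 58 -> window=[8, 68, 58] -> max=68
step 5: append 42 -> window=[68, 58, 42] -> max=68
step 6: append 48 -> window=[58, 42, 48] -> max=58
Window #4 max = 58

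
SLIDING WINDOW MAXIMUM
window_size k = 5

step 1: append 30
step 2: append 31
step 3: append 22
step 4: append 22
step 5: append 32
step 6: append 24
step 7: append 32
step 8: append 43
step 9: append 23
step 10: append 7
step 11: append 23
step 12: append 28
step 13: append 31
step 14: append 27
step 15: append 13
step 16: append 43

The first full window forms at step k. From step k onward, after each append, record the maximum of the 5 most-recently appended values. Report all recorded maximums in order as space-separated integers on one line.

Answer: 32 32 32 43 43 43 43 43 31 31 31 43

Derivation:
step 1: append 30 -> window=[30] (not full yet)
step 2: append 31 -> window=[30, 31] (not full yet)
step 3: append 22 -> window=[30, 31, 22] (not full yet)
step 4: append 22 -> window=[30, 31, 22, 22] (not full yet)
step 5: append 32 -> window=[30, 31, 22, 22, 32] -> max=32
step 6: append 24 -> window=[31, 22, 22, 32, 24] -> max=32
step 7: append 32 -> window=[22, 22, 32, 24, 32] -> max=32
step 8: append 43 -> window=[22, 32, 24, 32, 43] -> max=43
step 9: append 23 -> window=[32, 24, 32, 43, 23] -> max=43
step 10: append 7 -> window=[24, 32, 43, 23, 7] -> max=43
step 11: append 23 -> window=[32, 43, 23, 7, 23] -> max=43
step 12: append 28 -> window=[43, 23, 7, 23, 28] -> max=43
step 13: append 31 -> window=[23, 7, 23, 28, 31] -> max=31
step 14: append 27 -> window=[7, 23, 28, 31, 27] -> max=31
step 15: append 13 -> window=[23, 28, 31, 27, 13] -> max=31
step 16: append 43 -> window=[28, 31, 27, 13, 43] -> max=43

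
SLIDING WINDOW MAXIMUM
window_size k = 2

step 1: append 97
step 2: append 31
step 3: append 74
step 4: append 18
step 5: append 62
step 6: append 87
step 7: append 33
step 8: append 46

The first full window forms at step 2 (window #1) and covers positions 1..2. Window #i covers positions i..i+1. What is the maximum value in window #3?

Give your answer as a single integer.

Answer: 74

Derivation:
step 1: append 97 -> window=[97] (not full yet)
step 2: append 31 -> window=[97, 31] -> max=97
step 3: append 74 -> window=[31, 74] -> max=74
step 4: append 18 -> window=[74, 18] -> max=74
Window #3 max = 74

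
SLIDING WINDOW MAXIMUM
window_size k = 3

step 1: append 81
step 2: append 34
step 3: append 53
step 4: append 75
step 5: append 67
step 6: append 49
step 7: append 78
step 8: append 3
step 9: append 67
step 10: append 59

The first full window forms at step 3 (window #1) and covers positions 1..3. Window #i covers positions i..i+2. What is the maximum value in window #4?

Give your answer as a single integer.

Answer: 75

Derivation:
step 1: append 81 -> window=[81] (not full yet)
step 2: append 34 -> window=[81, 34] (not full yet)
step 3: append 53 -> window=[81, 34, 53] -> max=81
step 4: append 75 -> window=[34, 53, 75] -> max=75
step 5: append 67 -> window=[53, 75, 67] -> max=75
step 6: append 49 -> window=[75, 67, 49] -> max=75
Window #4 max = 75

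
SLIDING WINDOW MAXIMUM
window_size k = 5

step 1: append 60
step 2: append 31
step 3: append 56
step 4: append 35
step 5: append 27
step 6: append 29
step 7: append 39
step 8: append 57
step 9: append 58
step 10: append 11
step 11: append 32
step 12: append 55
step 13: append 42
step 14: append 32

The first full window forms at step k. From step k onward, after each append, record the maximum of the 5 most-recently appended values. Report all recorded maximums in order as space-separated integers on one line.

step 1: append 60 -> window=[60] (not full yet)
step 2: append 31 -> window=[60, 31] (not full yet)
step 3: append 56 -> window=[60, 31, 56] (not full yet)
step 4: append 35 -> window=[60, 31, 56, 35] (not full yet)
step 5: append 27 -> window=[60, 31, 56, 35, 27] -> max=60
step 6: append 29 -> window=[31, 56, 35, 27, 29] -> max=56
step 7: append 39 -> window=[56, 35, 27, 29, 39] -> max=56
step 8: append 57 -> window=[35, 27, 29, 39, 57] -> max=57
step 9: append 58 -> window=[27, 29, 39, 57, 58] -> max=58
step 10: append 11 -> window=[29, 39, 57, 58, 11] -> max=58
step 11: append 32 -> window=[39, 57, 58, 11, 32] -> max=58
step 12: append 55 -> window=[57, 58, 11, 32, 55] -> max=58
step 13: append 42 -> window=[58, 11, 32, 55, 42] -> max=58
step 14: append 32 -> window=[11, 32, 55, 42, 32] -> max=55

Answer: 60 56 56 57 58 58 58 58 58 55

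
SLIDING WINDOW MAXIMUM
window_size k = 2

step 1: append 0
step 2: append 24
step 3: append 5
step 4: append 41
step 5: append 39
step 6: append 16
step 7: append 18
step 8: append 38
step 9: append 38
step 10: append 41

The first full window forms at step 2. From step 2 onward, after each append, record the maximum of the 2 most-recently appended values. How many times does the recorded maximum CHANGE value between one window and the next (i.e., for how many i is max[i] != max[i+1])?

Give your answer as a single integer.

step 1: append 0 -> window=[0] (not full yet)
step 2: append 24 -> window=[0, 24] -> max=24
step 3: append 5 -> window=[24, 5] -> max=24
step 4: append 41 -> window=[5, 41] -> max=41
step 5: append 39 -> window=[41, 39] -> max=41
step 6: append 16 -> window=[39, 16] -> max=39
step 7: append 18 -> window=[16, 18] -> max=18
step 8: append 38 -> window=[18, 38] -> max=38
step 9: append 38 -> window=[38, 38] -> max=38
step 10: append 41 -> window=[38, 41] -> max=41
Recorded maximums: 24 24 41 41 39 18 38 38 41
Changes between consecutive maximums: 5

Answer: 5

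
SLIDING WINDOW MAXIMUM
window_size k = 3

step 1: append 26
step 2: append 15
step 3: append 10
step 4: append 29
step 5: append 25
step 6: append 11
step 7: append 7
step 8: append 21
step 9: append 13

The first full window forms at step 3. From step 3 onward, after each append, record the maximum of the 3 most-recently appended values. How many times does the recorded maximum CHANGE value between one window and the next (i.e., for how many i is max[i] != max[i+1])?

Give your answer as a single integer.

step 1: append 26 -> window=[26] (not full yet)
step 2: append 15 -> window=[26, 15] (not full yet)
step 3: append 10 -> window=[26, 15, 10] -> max=26
step 4: append 29 -> window=[15, 10, 29] -> max=29
step 5: append 25 -> window=[10, 29, 25] -> max=29
step 6: append 11 -> window=[29, 25, 11] -> max=29
step 7: append 7 -> window=[25, 11, 7] -> max=25
step 8: append 21 -> window=[11, 7, 21] -> max=21
step 9: append 13 -> window=[7, 21, 13] -> max=21
Recorded maximums: 26 29 29 29 25 21 21
Changes between consecutive maximums: 3

Answer: 3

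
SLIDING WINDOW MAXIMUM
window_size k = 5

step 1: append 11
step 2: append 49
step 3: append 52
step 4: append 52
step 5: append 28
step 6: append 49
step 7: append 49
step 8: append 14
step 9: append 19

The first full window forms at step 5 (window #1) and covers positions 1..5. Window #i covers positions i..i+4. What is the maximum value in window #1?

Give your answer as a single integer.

Answer: 52

Derivation:
step 1: append 11 -> window=[11] (not full yet)
step 2: append 49 -> window=[11, 49] (not full yet)
step 3: append 52 -> window=[11, 49, 52] (not full yet)
step 4: append 52 -> window=[11, 49, 52, 52] (not full yet)
step 5: append 28 -> window=[11, 49, 52, 52, 28] -> max=52
Window #1 max = 52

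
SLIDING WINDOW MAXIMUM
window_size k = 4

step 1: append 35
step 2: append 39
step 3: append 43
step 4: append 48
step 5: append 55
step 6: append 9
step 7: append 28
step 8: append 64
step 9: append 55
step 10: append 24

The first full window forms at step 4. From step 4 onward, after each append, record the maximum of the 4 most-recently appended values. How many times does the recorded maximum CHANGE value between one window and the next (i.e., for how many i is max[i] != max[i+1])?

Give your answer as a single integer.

step 1: append 35 -> window=[35] (not full yet)
step 2: append 39 -> window=[35, 39] (not full yet)
step 3: append 43 -> window=[35, 39, 43] (not full yet)
step 4: append 48 -> window=[35, 39, 43, 48] -> max=48
step 5: append 55 -> window=[39, 43, 48, 55] -> max=55
step 6: append 9 -> window=[43, 48, 55, 9] -> max=55
step 7: append 28 -> window=[48, 55, 9, 28] -> max=55
step 8: append 64 -> window=[55, 9, 28, 64] -> max=64
step 9: append 55 -> window=[9, 28, 64, 55] -> max=64
step 10: append 24 -> window=[28, 64, 55, 24] -> max=64
Recorded maximums: 48 55 55 55 64 64 64
Changes between consecutive maximums: 2

Answer: 2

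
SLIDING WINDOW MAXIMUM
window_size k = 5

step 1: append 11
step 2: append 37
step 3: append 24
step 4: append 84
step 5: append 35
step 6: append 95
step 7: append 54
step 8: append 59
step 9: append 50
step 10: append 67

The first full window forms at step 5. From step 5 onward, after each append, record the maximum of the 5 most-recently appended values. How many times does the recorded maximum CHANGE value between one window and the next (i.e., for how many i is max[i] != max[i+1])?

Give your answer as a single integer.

step 1: append 11 -> window=[11] (not full yet)
step 2: append 37 -> window=[11, 37] (not full yet)
step 3: append 24 -> window=[11, 37, 24] (not full yet)
step 4: append 84 -> window=[11, 37, 24, 84] (not full yet)
step 5: append 35 -> window=[11, 37, 24, 84, 35] -> max=84
step 6: append 95 -> window=[37, 24, 84, 35, 95] -> max=95
step 7: append 54 -> window=[24, 84, 35, 95, 54] -> max=95
step 8: append 59 -> window=[84, 35, 95, 54, 59] -> max=95
step 9: append 50 -> window=[35, 95, 54, 59, 50] -> max=95
step 10: append 67 -> window=[95, 54, 59, 50, 67] -> max=95
Recorded maximums: 84 95 95 95 95 95
Changes between consecutive maximums: 1

Answer: 1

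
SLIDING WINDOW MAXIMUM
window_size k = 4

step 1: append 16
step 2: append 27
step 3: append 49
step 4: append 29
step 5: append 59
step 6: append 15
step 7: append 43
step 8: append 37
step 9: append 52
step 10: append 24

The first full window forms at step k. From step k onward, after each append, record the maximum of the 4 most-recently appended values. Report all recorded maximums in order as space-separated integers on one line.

Answer: 49 59 59 59 59 52 52

Derivation:
step 1: append 16 -> window=[16] (not full yet)
step 2: append 27 -> window=[16, 27] (not full yet)
step 3: append 49 -> window=[16, 27, 49] (not full yet)
step 4: append 29 -> window=[16, 27, 49, 29] -> max=49
step 5: append 59 -> window=[27, 49, 29, 59] -> max=59
step 6: append 15 -> window=[49, 29, 59, 15] -> max=59
step 7: append 43 -> window=[29, 59, 15, 43] -> max=59
step 8: append 37 -> window=[59, 15, 43, 37] -> max=59
step 9: append 52 -> window=[15, 43, 37, 52] -> max=52
step 10: append 24 -> window=[43, 37, 52, 24] -> max=52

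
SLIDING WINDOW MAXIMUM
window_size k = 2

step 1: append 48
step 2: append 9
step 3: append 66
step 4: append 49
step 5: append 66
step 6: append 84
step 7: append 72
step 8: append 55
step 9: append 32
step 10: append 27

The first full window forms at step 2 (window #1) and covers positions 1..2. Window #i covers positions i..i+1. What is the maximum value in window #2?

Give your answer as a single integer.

step 1: append 48 -> window=[48] (not full yet)
step 2: append 9 -> window=[48, 9] -> max=48
step 3: append 66 -> window=[9, 66] -> max=66
Window #2 max = 66

Answer: 66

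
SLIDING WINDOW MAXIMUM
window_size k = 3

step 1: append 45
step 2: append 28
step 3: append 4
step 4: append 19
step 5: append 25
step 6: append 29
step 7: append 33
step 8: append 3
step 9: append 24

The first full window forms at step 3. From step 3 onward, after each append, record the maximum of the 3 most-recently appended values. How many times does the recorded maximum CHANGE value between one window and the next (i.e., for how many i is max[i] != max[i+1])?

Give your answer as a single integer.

Answer: 4

Derivation:
step 1: append 45 -> window=[45] (not full yet)
step 2: append 28 -> window=[45, 28] (not full yet)
step 3: append 4 -> window=[45, 28, 4] -> max=45
step 4: append 19 -> window=[28, 4, 19] -> max=28
step 5: append 25 -> window=[4, 19, 25] -> max=25
step 6: append 29 -> window=[19, 25, 29] -> max=29
step 7: append 33 -> window=[25, 29, 33] -> max=33
step 8: append 3 -> window=[29, 33, 3] -> max=33
step 9: append 24 -> window=[33, 3, 24] -> max=33
Recorded maximums: 45 28 25 29 33 33 33
Changes between consecutive maximums: 4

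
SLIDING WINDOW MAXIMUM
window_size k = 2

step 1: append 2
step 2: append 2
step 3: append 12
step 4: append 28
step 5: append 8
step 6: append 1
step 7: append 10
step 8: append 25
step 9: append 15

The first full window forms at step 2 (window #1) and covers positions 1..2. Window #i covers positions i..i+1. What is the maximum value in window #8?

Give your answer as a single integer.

Answer: 25

Derivation:
step 1: append 2 -> window=[2] (not full yet)
step 2: append 2 -> window=[2, 2] -> max=2
step 3: append 12 -> window=[2, 12] -> max=12
step 4: append 28 -> window=[12, 28] -> max=28
step 5: append 8 -> window=[28, 8] -> max=28
step 6: append 1 -> window=[8, 1] -> max=8
step 7: append 10 -> window=[1, 10] -> max=10
step 8: append 25 -> window=[10, 25] -> max=25
step 9: append 15 -> window=[25, 15] -> max=25
Window #8 max = 25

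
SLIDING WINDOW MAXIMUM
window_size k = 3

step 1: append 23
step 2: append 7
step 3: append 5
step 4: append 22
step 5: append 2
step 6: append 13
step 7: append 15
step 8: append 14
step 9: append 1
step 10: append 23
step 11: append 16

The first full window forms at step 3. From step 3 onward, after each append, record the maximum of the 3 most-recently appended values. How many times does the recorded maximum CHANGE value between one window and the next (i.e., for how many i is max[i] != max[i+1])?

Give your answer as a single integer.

Answer: 3

Derivation:
step 1: append 23 -> window=[23] (not full yet)
step 2: append 7 -> window=[23, 7] (not full yet)
step 3: append 5 -> window=[23, 7, 5] -> max=23
step 4: append 22 -> window=[7, 5, 22] -> max=22
step 5: append 2 -> window=[5, 22, 2] -> max=22
step 6: append 13 -> window=[22, 2, 13] -> max=22
step 7: append 15 -> window=[2, 13, 15] -> max=15
step 8: append 14 -> window=[13, 15, 14] -> max=15
step 9: append 1 -> window=[15, 14, 1] -> max=15
step 10: append 23 -> window=[14, 1, 23] -> max=23
step 11: append 16 -> window=[1, 23, 16] -> max=23
Recorded maximums: 23 22 22 22 15 15 15 23 23
Changes between consecutive maximums: 3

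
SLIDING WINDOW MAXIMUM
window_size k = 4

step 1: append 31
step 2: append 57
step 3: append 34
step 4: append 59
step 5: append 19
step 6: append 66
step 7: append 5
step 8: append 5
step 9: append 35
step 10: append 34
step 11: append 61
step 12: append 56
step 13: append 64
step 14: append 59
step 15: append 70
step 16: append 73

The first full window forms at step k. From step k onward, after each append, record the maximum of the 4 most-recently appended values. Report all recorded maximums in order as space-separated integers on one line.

Answer: 59 59 66 66 66 66 35 61 61 64 64 70 73

Derivation:
step 1: append 31 -> window=[31] (not full yet)
step 2: append 57 -> window=[31, 57] (not full yet)
step 3: append 34 -> window=[31, 57, 34] (not full yet)
step 4: append 59 -> window=[31, 57, 34, 59] -> max=59
step 5: append 19 -> window=[57, 34, 59, 19] -> max=59
step 6: append 66 -> window=[34, 59, 19, 66] -> max=66
step 7: append 5 -> window=[59, 19, 66, 5] -> max=66
step 8: append 5 -> window=[19, 66, 5, 5] -> max=66
step 9: append 35 -> window=[66, 5, 5, 35] -> max=66
step 10: append 34 -> window=[5, 5, 35, 34] -> max=35
step 11: append 61 -> window=[5, 35, 34, 61] -> max=61
step 12: append 56 -> window=[35, 34, 61, 56] -> max=61
step 13: append 64 -> window=[34, 61, 56, 64] -> max=64
step 14: append 59 -> window=[61, 56, 64, 59] -> max=64
step 15: append 70 -> window=[56, 64, 59, 70] -> max=70
step 16: append 73 -> window=[64, 59, 70, 73] -> max=73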